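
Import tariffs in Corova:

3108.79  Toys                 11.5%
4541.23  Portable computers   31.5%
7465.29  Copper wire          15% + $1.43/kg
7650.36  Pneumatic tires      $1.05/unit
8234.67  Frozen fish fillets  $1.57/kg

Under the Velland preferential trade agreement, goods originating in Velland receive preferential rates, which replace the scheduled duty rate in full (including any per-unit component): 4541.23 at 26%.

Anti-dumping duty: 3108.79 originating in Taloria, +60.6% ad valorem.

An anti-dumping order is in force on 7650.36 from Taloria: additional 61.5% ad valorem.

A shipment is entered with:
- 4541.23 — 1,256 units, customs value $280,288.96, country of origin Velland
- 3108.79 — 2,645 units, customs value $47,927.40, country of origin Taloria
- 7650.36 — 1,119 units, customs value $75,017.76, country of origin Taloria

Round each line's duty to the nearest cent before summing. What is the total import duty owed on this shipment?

Line 1 (4541.23, Velland, 1,256 units, $280,288.96):
Base rate for 4541.23 is 31.5%.
Origin Velland qualifies under the Corova–Velland agreement and 4541.23 is covered: preferential rate 26% applies instead.
Duty = $280,288.96 × 26% = $72,875.13.
Line 2 (3108.79, Taloria, 2,645 units, $47,927.40):
Base rate for 3108.79 is 11.5%.
Additional duty on 3108.79 from Taloria: +60.6%. Applied ad valorem rate: 11.5% + 60.6% = 72.1%.
Duty = $47,927.40 × 72.1% = $34,555.66.
Line 3 (7650.36, Taloria, 1,119 units, $75,017.76):
Base rate for 7650.36 is $1.05/unit.
Additional duty on 7650.36 from Taloria: +61.5% ad valorem. Applied ad valorem rate = 61.5%.
Duty = $75,017.76 × 61.5% + 1,119 × $1.05 = $47,310.87.
Total = $72,875.13 + $34,555.66 + $47,310.87 = $154,741.66.

$154,741.66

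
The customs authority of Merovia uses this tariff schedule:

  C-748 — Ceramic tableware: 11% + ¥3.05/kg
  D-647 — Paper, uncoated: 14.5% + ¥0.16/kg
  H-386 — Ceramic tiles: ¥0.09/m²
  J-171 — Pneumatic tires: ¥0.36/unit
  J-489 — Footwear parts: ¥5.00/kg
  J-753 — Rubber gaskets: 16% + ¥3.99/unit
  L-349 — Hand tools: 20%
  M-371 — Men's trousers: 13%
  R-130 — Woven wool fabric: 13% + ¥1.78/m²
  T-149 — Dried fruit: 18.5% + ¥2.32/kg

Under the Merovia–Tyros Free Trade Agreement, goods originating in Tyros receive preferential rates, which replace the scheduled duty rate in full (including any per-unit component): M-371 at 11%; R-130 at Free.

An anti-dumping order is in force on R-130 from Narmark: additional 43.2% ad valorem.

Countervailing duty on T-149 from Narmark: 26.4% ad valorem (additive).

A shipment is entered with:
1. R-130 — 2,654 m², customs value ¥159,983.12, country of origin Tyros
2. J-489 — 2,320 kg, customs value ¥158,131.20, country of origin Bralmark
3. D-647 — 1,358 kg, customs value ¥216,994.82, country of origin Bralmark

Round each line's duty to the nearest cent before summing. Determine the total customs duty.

Line 1 (R-130, Tyros, 2,654 m², ¥159,983.12):
Base rate for R-130 is 13% + ¥1.78/m².
Origin Tyros qualifies under the Merovia–Tyros agreement and R-130 is covered: preferential rate Free applies instead.
The additional-duty order on R-130 targets Narmark, not Tyros; it does not apply.
Duty = ¥159,983.12 × 0% = ¥0.00.
Line 2 (J-489, Bralmark, 2,320 kg, ¥158,131.20):
Base rate for J-489 is ¥5.00/kg.
Duty = 2,320 × ¥5.00 = ¥11,600.00.
Line 3 (D-647, Bralmark, 1,358 kg, ¥216,994.82):
Base rate for D-647 is 14.5% + ¥0.16/kg.
Duty = ¥216,994.82 × 14.5% + 1,358 × ¥0.16 = ¥31,681.53.
Total = ¥0.00 + ¥11,600.00 + ¥31,681.53 = ¥43,281.53.

¥43,281.53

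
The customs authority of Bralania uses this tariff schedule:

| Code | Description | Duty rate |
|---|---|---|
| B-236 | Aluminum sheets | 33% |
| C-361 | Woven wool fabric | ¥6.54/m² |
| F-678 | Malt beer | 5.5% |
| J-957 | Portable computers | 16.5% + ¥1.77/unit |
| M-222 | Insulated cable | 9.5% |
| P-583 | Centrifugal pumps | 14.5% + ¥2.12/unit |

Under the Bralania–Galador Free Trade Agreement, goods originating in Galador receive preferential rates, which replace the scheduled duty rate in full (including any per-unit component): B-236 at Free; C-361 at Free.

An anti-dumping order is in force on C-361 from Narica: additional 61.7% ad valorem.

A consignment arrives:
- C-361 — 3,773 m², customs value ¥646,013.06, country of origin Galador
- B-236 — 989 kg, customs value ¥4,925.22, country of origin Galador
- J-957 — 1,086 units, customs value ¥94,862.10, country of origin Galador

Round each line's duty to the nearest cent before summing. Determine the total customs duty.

Line 1 (C-361, Galador, 3,773 m², ¥646,013.06):
Base rate for C-361 is ¥6.54/m².
Origin Galador qualifies under the Bralania–Galador agreement and C-361 is covered: preferential rate Free applies instead.
The additional-duty order on C-361 targets Narica, not Galador; it does not apply.
Duty = ¥646,013.06 × 0% = ¥0.00.
Line 2 (B-236, Galador, 989 kg, ¥4,925.22):
Base rate for B-236 is 33%.
Origin Galador qualifies under the Bralania–Galador agreement and B-236 is covered: preferential rate Free applies instead.
Duty = ¥4,925.22 × 0% = ¥0.00.
Line 3 (J-957, Galador, 1,086 units, ¥94,862.10):
Base rate for J-957 is 16.5% + ¥1.77/unit.
Origin Galador is the FTA partner but J-957 is not on the preference list; base rate stands.
Duty = ¥94,862.10 × 16.5% + 1,086 × ¥1.77 = ¥17,574.47.
Total = ¥0.00 + ¥0.00 + ¥17,574.47 = ¥17,574.47.

¥17,574.47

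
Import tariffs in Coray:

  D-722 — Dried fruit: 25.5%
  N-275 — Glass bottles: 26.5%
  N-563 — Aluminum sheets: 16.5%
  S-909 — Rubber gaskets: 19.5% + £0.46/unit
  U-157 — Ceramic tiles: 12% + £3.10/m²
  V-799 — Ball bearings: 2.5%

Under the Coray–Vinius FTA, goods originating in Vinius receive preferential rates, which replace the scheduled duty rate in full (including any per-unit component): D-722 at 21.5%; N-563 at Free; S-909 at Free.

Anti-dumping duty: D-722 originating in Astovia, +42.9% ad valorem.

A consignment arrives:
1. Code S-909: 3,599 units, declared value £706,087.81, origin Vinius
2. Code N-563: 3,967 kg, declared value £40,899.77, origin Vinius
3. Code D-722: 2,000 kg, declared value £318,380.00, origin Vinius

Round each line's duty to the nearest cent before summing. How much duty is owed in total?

Line 1 (S-909, Vinius, 3,599 units, £706,087.81):
Base rate for S-909 is 19.5% + £0.46/unit.
Origin Vinius qualifies under the Coray–Vinius agreement and S-909 is covered: preferential rate Free applies instead.
Duty = £706,087.81 × 0% = £0.00.
Line 2 (N-563, Vinius, 3,967 kg, £40,899.77):
Base rate for N-563 is 16.5%.
Origin Vinius qualifies under the Coray–Vinius agreement and N-563 is covered: preferential rate Free applies instead.
Duty = £40,899.77 × 0% = £0.00.
Line 3 (D-722, Vinius, 2,000 kg, £318,380.00):
Base rate for D-722 is 25.5%.
Origin Vinius qualifies under the Coray–Vinius agreement and D-722 is covered: preferential rate 21.5% applies instead.
The additional-duty order on D-722 targets Astovia, not Vinius; it does not apply.
Duty = £318,380.00 × 21.5% = £68,451.70.
Total = £0.00 + £0.00 + £68,451.70 = £68,451.70.

£68,451.70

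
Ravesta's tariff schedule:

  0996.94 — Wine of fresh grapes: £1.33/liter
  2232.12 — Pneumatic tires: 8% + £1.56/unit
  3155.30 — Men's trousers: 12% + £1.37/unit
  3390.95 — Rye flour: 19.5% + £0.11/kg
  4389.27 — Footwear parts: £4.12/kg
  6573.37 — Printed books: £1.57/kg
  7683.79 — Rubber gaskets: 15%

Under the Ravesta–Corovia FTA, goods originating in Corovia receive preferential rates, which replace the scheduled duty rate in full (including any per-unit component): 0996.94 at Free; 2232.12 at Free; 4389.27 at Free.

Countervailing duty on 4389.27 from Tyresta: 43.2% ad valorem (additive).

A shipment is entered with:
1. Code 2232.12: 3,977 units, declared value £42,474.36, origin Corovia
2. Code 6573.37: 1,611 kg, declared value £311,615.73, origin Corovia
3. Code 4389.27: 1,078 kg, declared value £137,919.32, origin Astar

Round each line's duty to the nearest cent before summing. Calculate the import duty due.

£6,970.63

Line 1 (2232.12, Corovia, 3,977 units, £42,474.36):
Base rate for 2232.12 is 8% + £1.56/unit.
Origin Corovia qualifies under the Ravesta–Corovia agreement and 2232.12 is covered: preferential rate Free applies instead.
Duty = £42,474.36 × 0% = £0.00.
Line 2 (6573.37, Corovia, 1,611 kg, £311,615.73):
Base rate for 6573.37 is £1.57/kg.
Origin Corovia is the FTA partner but 6573.37 is not on the preference list; base rate stands.
Duty = 1,611 × £1.57 = £2,529.27.
Line 3 (4389.27, Astar, 1,078 kg, £137,919.32):
Base rate for 4389.27 is £4.12/kg.
4389.27 has an FTA preferential rate, but origin Astar is not Corovia; base rate stands.
The additional-duty order on 4389.27 targets Tyresta, not Astar; it does not apply.
Duty = 1,078 × £4.12 = £4,441.36.
Total = £0.00 + £2,529.27 + £4,441.36 = £6,970.63.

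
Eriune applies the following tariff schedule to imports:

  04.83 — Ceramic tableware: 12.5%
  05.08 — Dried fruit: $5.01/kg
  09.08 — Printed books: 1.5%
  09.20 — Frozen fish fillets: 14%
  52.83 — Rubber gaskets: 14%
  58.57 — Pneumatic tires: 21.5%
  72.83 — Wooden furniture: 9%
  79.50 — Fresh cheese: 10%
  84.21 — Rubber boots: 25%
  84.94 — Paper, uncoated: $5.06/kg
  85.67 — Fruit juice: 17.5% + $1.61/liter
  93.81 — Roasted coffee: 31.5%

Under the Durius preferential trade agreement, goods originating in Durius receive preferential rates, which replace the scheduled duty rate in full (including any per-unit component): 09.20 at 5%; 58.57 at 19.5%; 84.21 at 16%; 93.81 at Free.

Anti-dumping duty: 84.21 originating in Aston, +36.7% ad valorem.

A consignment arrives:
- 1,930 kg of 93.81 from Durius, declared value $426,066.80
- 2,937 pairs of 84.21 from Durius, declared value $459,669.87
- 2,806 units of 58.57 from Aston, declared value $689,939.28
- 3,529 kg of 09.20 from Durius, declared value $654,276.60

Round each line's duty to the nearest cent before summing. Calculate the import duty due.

Line 1 (93.81, Durius, 1,930 kg, $426,066.80):
Base rate for 93.81 is 31.5%.
Origin Durius qualifies under the Eriune–Durius agreement and 93.81 is covered: preferential rate Free applies instead.
Duty = $426,066.80 × 0% = $0.00.
Line 2 (84.21, Durius, 2,937 pairs, $459,669.87):
Base rate for 84.21 is 25%.
Origin Durius qualifies under the Eriune–Durius agreement and 84.21 is covered: preferential rate 16% applies instead.
The additional-duty order on 84.21 targets Aston, not Durius; it does not apply.
Duty = $459,669.87 × 16% = $73,547.18.
Line 3 (58.57, Aston, 2,806 units, $689,939.28):
Base rate for 58.57 is 21.5%.
58.57 has an FTA preferential rate, but origin Aston is not Durius; base rate stands.
Duty = $689,939.28 × 21.5% = $148,336.95.
Line 4 (09.20, Durius, 3,529 kg, $654,276.60):
Base rate for 09.20 is 14%.
Origin Durius qualifies under the Eriune–Durius agreement and 09.20 is covered: preferential rate 5% applies instead.
Duty = $654,276.60 × 5% = $32,713.83.
Total = $0.00 + $73,547.18 + $148,336.95 + $32,713.83 = $254,597.96.

$254,597.96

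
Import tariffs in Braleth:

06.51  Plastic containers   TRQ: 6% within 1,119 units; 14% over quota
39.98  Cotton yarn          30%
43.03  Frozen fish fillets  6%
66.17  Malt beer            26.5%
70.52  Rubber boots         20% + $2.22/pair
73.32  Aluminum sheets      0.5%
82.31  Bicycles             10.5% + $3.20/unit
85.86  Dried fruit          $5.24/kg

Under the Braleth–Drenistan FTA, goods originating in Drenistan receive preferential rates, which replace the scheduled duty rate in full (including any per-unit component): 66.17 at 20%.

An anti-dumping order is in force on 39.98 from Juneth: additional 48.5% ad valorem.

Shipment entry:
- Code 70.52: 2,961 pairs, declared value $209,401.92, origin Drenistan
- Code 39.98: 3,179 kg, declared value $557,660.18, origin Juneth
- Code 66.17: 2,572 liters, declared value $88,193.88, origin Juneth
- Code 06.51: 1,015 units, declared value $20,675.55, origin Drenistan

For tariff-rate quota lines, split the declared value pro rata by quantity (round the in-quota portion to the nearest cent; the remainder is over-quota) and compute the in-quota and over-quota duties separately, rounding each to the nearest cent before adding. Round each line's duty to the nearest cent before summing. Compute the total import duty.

Line 1 (70.52, Drenistan, 2,961 pairs, $209,401.92):
Base rate for 70.52 is 20% + $2.22/pair.
Origin Drenistan is the FTA partner but 70.52 is not on the preference list; base rate stands.
Duty = $209,401.92 × 20% + 2,961 × $2.22 = $48,453.80.
Line 2 (39.98, Juneth, 3,179 kg, $557,660.18):
Base rate for 39.98 is 30%.
Additional duty on 39.98 from Juneth: +48.5%. Applied ad valorem rate: 30% + 48.5% = 78.5%.
Duty = $557,660.18 × 78.5% = $437,763.24.
Line 3 (66.17, Juneth, 2,572 liters, $88,193.88):
Base rate for 66.17 is 26.5%.
66.17 has an FTA preferential rate, but origin Juneth is not Drenistan; base rate stands.
Duty = $88,193.88 × 26.5% = $23,371.38.
Line 4 (06.51, Drenistan, 1,015 units, $20,675.55):
Code 06.51 is under a tariff-rate quota (threshold 1,119 units). Quantity 1,015 units is within the quota, so the in-quota rate 6% applies to the full value.
Duty = $20,675.55 × 6% = $1,240.53.
Total = $48,453.80 + $437,763.24 + $23,371.38 + $1,240.53 = $510,828.95.

$510,828.95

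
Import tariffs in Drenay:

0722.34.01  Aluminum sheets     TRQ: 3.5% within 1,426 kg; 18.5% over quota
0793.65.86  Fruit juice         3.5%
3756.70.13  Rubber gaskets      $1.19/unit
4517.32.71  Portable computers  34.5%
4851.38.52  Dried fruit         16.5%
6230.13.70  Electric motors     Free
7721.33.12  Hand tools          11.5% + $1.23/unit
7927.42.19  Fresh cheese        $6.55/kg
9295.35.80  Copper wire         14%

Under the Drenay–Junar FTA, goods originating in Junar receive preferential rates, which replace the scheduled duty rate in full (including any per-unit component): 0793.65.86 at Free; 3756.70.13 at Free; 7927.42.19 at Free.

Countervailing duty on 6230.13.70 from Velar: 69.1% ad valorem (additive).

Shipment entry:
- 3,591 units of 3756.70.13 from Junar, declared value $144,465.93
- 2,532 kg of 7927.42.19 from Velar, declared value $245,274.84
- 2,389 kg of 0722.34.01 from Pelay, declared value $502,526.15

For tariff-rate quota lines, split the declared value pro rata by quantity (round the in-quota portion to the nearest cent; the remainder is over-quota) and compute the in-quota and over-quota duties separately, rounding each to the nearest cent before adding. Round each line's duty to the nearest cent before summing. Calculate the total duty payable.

$64,558.07

Line 1 (3756.70.13, Junar, 3,591 units, $144,465.93):
Base rate for 3756.70.13 is $1.19/unit.
Origin Junar qualifies under the Drenay–Junar agreement and 3756.70.13 is covered: preferential rate Free applies instead.
Duty = $144,465.93 × 0% = $0.00.
Line 2 (7927.42.19, Velar, 2,532 kg, $245,274.84):
Base rate for 7927.42.19 is $6.55/kg.
7927.42.19 has an FTA preferential rate, but origin Velar is not Junar; base rate stands.
Duty = 2,532 × $6.55 = $16,584.60.
Line 3 (0722.34.01, Pelay, 2,389 kg, $502,526.15):
Code 0722.34.01 is under a tariff-rate quota (threshold 1,426 kg). In-quota: 1,426 kg at 3.5%; over-quota: 963 kg at 18.5%.
Pro-rata value split: in-quota = $502,526.15 × 1,426/2,389 = $299,959.10; over-quota = $502,526.15 − $299,959.10 = $202,567.05.
In-quota duty = $299,959.10 × 3.5% = $10,498.57. Over-quota duty = $202,567.05 × 18.5% = $37,474.90.
Line duty = $10,498.57 + $37,474.90 = $47,973.47.
Total = $0.00 + $16,584.60 + $47,973.47 = $64,558.07.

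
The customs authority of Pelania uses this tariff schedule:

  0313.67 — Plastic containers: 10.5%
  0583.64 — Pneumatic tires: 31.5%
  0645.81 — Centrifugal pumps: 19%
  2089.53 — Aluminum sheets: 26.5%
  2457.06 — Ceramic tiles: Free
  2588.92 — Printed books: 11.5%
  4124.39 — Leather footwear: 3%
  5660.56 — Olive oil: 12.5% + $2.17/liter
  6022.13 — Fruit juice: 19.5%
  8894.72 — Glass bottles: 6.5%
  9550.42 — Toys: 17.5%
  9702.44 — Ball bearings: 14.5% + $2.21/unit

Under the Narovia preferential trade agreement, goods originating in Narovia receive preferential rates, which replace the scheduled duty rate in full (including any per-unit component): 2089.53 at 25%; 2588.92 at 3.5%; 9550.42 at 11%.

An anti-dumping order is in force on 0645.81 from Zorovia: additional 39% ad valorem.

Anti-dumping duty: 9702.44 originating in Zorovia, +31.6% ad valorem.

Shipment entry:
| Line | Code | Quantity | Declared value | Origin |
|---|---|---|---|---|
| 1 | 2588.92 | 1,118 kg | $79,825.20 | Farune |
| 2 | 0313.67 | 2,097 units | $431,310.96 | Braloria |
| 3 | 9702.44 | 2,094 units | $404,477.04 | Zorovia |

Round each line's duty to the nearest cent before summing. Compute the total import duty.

Line 1 (2588.92, Farune, 1,118 kg, $79,825.20):
Base rate for 2588.92 is 11.5%.
2588.92 has an FTA preferential rate, but origin Farune is not Narovia; base rate stands.
Duty = $79,825.20 × 11.5% = $9,179.90.
Line 2 (0313.67, Braloria, 2,097 units, $431,310.96):
Base rate for 0313.67 is 10.5%.
Duty = $431,310.96 × 10.5% = $45,287.65.
Line 3 (9702.44, Zorovia, 2,094 units, $404,477.04):
Base rate for 9702.44 is 14.5% + $2.21/unit.
Additional duty on 9702.44 from Zorovia: +31.6%. Applied ad valorem rate: 14.5% + 31.6% = 46.1%.
Duty = $404,477.04 × 46.1% + 2,094 × $2.21 = $191,091.66.
Total = $9,179.90 + $45,287.65 + $191,091.66 = $245,559.21.

$245,559.21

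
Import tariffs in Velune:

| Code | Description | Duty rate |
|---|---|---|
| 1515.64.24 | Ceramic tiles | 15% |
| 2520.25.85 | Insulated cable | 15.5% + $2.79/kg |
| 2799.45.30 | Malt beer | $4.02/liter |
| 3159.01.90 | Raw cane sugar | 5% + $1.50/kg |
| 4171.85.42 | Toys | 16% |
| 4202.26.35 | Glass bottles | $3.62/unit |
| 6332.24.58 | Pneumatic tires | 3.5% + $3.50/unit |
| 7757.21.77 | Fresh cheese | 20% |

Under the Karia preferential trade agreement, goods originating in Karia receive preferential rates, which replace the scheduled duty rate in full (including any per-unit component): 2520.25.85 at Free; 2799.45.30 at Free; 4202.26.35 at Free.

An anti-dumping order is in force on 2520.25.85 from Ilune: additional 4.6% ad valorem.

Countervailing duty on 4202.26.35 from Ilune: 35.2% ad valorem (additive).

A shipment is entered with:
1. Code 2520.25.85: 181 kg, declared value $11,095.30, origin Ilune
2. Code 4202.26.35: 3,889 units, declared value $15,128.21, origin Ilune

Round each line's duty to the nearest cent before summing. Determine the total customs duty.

$22,138.46

Line 1 (2520.25.85, Ilune, 181 kg, $11,095.30):
Base rate for 2520.25.85 is 15.5% + $2.79/kg.
2520.25.85 has an FTA preferential rate, but origin Ilune is not Karia; base rate stands.
Additional duty on 2520.25.85 from Ilune: +4.6%. Applied ad valorem rate: 15.5% + 4.6% = 20.1%.
Duty = $11,095.30 × 20.1% + 181 × $2.79 = $2,735.15.
Line 2 (4202.26.35, Ilune, 3,889 units, $15,128.21):
Base rate for 4202.26.35 is $3.62/unit.
4202.26.35 has an FTA preferential rate, but origin Ilune is not Karia; base rate stands.
Additional duty on 4202.26.35 from Ilune: +35.2% ad valorem. Applied ad valorem rate = 35.2%.
Duty = $15,128.21 × 35.2% + 3,889 × $3.62 = $19,403.31.
Total = $2,735.15 + $19,403.31 = $22,138.46.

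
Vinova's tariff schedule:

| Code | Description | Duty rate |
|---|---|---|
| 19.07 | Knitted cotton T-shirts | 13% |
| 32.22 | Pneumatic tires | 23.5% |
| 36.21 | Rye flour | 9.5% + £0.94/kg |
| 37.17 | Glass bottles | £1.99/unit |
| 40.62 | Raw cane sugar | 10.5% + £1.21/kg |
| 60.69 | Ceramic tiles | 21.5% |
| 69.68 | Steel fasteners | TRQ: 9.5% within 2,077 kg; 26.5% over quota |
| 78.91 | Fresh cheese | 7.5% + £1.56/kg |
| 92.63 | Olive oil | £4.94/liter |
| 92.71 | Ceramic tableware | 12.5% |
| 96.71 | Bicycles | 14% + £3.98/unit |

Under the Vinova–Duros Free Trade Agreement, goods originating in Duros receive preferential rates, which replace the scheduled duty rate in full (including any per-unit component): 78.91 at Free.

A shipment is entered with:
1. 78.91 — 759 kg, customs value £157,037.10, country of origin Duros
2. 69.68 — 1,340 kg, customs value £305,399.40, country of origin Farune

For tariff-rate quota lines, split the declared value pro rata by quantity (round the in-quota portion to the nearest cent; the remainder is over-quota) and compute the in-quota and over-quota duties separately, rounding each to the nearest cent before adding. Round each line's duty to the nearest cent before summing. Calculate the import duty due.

Line 1 (78.91, Duros, 759 kg, £157,037.10):
Base rate for 78.91 is 7.5% + £1.56/kg.
Origin Duros qualifies under the Vinova–Duros agreement and 78.91 is covered: preferential rate Free applies instead.
Duty = £157,037.10 × 0% = £0.00.
Line 2 (69.68, Farune, 1,340 kg, £305,399.40):
Code 69.68 is under a tariff-rate quota (threshold 2,077 kg). Quantity 1,340 kg is within the quota, so the in-quota rate 9.5% applies to the full value.
Duty = £305,399.40 × 9.5% = £29,012.94.
Total = £0.00 + £29,012.94 = £29,012.94.

£29,012.94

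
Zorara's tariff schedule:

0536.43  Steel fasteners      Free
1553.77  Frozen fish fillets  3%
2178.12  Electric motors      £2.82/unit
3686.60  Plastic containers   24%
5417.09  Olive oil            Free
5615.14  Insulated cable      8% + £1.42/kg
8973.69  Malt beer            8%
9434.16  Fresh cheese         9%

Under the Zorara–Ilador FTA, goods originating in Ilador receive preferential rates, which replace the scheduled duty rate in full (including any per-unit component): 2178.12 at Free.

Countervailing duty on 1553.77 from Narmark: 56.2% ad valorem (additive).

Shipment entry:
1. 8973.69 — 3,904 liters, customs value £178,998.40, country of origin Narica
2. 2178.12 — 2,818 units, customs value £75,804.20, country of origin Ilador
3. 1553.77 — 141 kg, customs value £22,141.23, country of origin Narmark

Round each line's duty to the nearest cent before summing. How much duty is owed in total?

£27,427.48

Line 1 (8973.69, Narica, 3,904 liters, £178,998.40):
Base rate for 8973.69 is 8%.
Duty = £178,998.40 × 8% = £14,319.87.
Line 2 (2178.12, Ilador, 2,818 units, £75,804.20):
Base rate for 2178.12 is £2.82/unit.
Origin Ilador qualifies under the Zorara–Ilador agreement and 2178.12 is covered: preferential rate Free applies instead.
Duty = £75,804.20 × 0% = £0.00.
Line 3 (1553.77, Narmark, 141 kg, £22,141.23):
Base rate for 1553.77 is 3%.
Additional duty on 1553.77 from Narmark: +56.2%. Applied ad valorem rate: 3% + 56.2% = 59.2%.
Duty = £22,141.23 × 59.2% = £13,107.61.
Total = £14,319.87 + £0.00 + £13,107.61 = £27,427.48.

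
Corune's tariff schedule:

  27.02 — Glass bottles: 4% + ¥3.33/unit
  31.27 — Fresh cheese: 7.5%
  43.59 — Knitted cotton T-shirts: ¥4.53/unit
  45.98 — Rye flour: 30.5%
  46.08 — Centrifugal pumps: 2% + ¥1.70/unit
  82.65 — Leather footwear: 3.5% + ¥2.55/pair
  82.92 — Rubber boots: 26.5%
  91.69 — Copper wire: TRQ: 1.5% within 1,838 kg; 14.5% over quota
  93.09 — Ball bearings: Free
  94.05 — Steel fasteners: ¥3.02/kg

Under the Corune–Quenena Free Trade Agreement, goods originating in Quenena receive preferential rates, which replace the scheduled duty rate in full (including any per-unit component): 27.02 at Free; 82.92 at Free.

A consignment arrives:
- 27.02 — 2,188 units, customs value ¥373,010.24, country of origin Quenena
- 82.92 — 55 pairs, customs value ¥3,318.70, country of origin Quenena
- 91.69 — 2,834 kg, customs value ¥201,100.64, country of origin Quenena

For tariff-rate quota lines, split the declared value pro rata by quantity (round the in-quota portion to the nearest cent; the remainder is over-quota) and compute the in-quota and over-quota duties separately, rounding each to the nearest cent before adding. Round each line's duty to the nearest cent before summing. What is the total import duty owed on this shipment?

Line 1 (27.02, Quenena, 2,188 units, ¥373,010.24):
Base rate for 27.02 is 4% + ¥3.33/unit.
Origin Quenena qualifies under the Corune–Quenena agreement and 27.02 is covered: preferential rate Free applies instead.
Duty = ¥373,010.24 × 0% = ¥0.00.
Line 2 (82.92, Quenena, 55 pairs, ¥3,318.70):
Base rate for 82.92 is 26.5%.
Origin Quenena qualifies under the Corune–Quenena agreement and 82.92 is covered: preferential rate Free applies instead.
Duty = ¥3,318.70 × 0% = ¥0.00.
Line 3 (91.69, Quenena, 2,834 kg, ¥201,100.64):
Code 91.69 is under a tariff-rate quota (threshold 1,838 kg). In-quota: 1,838 kg at 1.5%; over-quota: 996 kg at 14.5%.
Pro-rata value split: in-quota = ¥201,100.64 × 1,838/2,834 = ¥130,424.48; over-quota = ¥201,100.64 − ¥130,424.48 = ¥70,676.16.
In-quota duty = ¥130,424.48 × 1.5% = ¥1,956.37. Over-quota duty = ¥70,676.16 × 14.5% = ¥10,248.04.
Line duty = ¥1,956.37 + ¥10,248.04 = ¥12,204.41.
Total = ¥0.00 + ¥0.00 + ¥12,204.41 = ¥12,204.41.

¥12,204.41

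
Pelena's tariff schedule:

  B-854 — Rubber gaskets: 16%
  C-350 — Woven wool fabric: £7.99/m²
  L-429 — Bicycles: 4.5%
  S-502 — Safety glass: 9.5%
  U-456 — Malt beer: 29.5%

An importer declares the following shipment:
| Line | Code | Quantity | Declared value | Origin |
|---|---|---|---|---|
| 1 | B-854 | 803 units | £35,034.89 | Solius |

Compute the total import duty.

£5,605.58

Line 1 (B-854, Solius, 803 units, £35,034.89):
Base rate for B-854 is 16%.
Duty = £35,034.89 × 16% = £5,605.58.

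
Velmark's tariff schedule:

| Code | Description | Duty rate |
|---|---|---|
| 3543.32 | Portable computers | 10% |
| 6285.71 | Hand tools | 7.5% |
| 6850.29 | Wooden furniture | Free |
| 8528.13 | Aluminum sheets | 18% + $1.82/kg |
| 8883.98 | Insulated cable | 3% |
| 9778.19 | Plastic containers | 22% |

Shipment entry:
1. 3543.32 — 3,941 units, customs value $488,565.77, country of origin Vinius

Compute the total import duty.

$48,856.58

Line 1 (3543.32, Vinius, 3,941 units, $488,565.77):
Base rate for 3543.32 is 10%.
Duty = $488,565.77 × 10% = $48,856.58.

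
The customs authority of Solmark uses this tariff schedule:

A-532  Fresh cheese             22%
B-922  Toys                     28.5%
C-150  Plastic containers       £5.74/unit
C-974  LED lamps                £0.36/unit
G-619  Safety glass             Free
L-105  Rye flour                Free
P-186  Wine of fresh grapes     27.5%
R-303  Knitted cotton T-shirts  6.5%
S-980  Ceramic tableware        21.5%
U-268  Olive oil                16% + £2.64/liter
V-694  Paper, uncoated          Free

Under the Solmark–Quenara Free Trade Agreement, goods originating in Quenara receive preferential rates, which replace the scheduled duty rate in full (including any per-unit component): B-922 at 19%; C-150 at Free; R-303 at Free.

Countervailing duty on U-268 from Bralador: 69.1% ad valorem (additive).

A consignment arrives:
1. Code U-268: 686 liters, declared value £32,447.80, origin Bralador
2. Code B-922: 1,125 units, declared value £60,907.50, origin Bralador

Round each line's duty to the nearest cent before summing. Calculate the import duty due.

£46,782.76

Line 1 (U-268, Bralador, 686 liters, £32,447.80):
Base rate for U-268 is 16% + £2.64/liter.
Additional duty on U-268 from Bralador: +69.1%. Applied ad valorem rate: 16% + 69.1% = 85.1%.
Duty = £32,447.80 × 85.1% + 686 × £2.64 = £29,424.12.
Line 2 (B-922, Bralador, 1,125 units, £60,907.50):
Base rate for B-922 is 28.5%.
B-922 has an FTA preferential rate, but origin Bralador is not Quenara; base rate stands.
Duty = £60,907.50 × 28.5% = £17,358.64.
Total = £29,424.12 + £17,358.64 = £46,782.76.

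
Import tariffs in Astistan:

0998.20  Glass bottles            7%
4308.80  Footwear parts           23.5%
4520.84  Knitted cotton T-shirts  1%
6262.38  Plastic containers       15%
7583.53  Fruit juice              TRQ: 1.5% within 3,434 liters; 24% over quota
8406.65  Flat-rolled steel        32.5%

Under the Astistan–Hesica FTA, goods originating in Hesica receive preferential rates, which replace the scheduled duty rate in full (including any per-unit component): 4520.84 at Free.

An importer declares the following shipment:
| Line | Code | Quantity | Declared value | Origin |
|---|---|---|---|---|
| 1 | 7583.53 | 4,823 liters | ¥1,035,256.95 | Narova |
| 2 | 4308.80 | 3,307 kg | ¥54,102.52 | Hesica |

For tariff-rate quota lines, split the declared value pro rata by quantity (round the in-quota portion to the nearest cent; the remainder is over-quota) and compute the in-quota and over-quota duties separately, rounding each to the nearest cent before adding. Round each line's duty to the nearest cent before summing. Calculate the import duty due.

Line 1 (7583.53, Narova, 4,823 liters, ¥1,035,256.95):
Code 7583.53 is under a tariff-rate quota (threshold 3,434 liters). In-quota: 3,434 liters at 1.5%; over-quota: 1,389 liters at 24%.
Pro-rata value split: in-quota = ¥1,035,256.95 × 3,434/4,823 = ¥737,108.10; over-quota = ¥1,035,256.95 − ¥737,108.10 = ¥298,148.85.
In-quota duty = ¥737,108.10 × 1.5% = ¥11,056.62. Over-quota duty = ¥298,148.85 × 24% = ¥71,555.72.
Line duty = ¥11,056.62 + ¥71,555.72 = ¥82,612.34.
Line 2 (4308.80, Hesica, 3,307 kg, ¥54,102.52):
Base rate for 4308.80 is 23.5%.
Origin Hesica is the FTA partner but 4308.80 is not on the preference list; base rate stands.
Duty = ¥54,102.52 × 23.5% = ¥12,714.09.
Total = ¥82,612.34 + ¥12,714.09 = ¥95,326.43.

¥95,326.43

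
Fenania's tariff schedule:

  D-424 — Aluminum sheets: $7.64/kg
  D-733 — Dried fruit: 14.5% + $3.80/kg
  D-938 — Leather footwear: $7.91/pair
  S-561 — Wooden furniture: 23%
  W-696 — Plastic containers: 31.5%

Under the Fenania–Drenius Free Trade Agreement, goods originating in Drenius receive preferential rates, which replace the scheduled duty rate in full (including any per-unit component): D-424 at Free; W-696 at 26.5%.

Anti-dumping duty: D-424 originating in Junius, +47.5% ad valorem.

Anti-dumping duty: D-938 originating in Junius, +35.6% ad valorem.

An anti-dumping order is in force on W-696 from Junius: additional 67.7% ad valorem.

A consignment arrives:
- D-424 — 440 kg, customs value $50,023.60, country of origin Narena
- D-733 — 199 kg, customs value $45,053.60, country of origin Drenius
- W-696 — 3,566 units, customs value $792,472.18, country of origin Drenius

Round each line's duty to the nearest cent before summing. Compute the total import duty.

Line 1 (D-424, Narena, 440 kg, $50,023.60):
Base rate for D-424 is $7.64/kg.
D-424 has an FTA preferential rate, but origin Narena is not Drenius; base rate stands.
The additional-duty order on D-424 targets Junius, not Narena; it does not apply.
Duty = 440 × $7.64 = $3,361.60.
Line 2 (D-733, Drenius, 199 kg, $45,053.60):
Base rate for D-733 is 14.5% + $3.80/kg.
Origin Drenius is the FTA partner but D-733 is not on the preference list; base rate stands.
Duty = $45,053.60 × 14.5% + 199 × $3.80 = $7,288.97.
Line 3 (W-696, Drenius, 3,566 units, $792,472.18):
Base rate for W-696 is 31.5%.
Origin Drenius qualifies under the Fenania–Drenius agreement and W-696 is covered: preferential rate 26.5% applies instead.
The additional-duty order on W-696 targets Junius, not Drenius; it does not apply.
Duty = $792,472.18 × 26.5% = $210,005.13.
Total = $3,361.60 + $7,288.97 + $210,005.13 = $220,655.70.

$220,655.70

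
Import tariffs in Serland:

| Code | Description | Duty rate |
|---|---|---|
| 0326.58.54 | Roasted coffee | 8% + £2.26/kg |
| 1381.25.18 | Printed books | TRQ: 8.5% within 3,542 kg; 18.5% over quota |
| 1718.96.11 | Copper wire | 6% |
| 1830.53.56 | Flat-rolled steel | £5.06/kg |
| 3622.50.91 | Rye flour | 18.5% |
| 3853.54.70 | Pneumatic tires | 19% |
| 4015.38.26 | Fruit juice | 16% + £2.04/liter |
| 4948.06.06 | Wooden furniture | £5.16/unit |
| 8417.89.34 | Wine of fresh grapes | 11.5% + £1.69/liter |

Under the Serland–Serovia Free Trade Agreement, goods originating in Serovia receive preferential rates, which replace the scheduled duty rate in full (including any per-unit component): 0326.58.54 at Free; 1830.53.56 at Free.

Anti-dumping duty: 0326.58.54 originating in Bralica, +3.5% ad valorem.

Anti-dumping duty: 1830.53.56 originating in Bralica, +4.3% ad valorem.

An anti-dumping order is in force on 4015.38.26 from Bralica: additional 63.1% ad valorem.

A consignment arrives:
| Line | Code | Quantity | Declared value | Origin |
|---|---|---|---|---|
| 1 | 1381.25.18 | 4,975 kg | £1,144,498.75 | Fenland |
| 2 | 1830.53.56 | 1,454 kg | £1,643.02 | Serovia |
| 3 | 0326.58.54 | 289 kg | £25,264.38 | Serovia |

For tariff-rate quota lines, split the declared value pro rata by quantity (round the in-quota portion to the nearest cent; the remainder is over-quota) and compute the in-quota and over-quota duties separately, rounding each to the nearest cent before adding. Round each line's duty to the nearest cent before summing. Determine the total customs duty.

£130,248.56

Line 1 (1381.25.18, Fenland, 4,975 kg, £1,144,498.75):
Code 1381.25.18 is under a tariff-rate quota (threshold 3,542 kg). In-quota: 3,542 kg at 8.5%; over-quota: 1,433 kg at 18.5%.
Pro-rata value split: in-quota = £1,144,498.75 × 3,542/4,975 = £814,837.10; over-quota = £1,144,498.75 − £814,837.10 = £329,661.65.
In-quota duty = £814,837.10 × 8.5% = £69,261.15. Over-quota duty = £329,661.65 × 18.5% = £60,987.41.
Line duty = £69,261.15 + £60,987.41 = £130,248.56.
Line 2 (1830.53.56, Serovia, 1,454 kg, £1,643.02):
Base rate for 1830.53.56 is £5.06/kg.
Origin Serovia qualifies under the Serland–Serovia agreement and 1830.53.56 is covered: preferential rate Free applies instead.
The additional-duty order on 1830.53.56 targets Bralica, not Serovia; it does not apply.
Duty = £1,643.02 × 0% = £0.00.
Line 3 (0326.58.54, Serovia, 289 kg, £25,264.38):
Base rate for 0326.58.54 is 8% + £2.26/kg.
Origin Serovia qualifies under the Serland–Serovia agreement and 0326.58.54 is covered: preferential rate Free applies instead.
The additional-duty order on 0326.58.54 targets Bralica, not Serovia; it does not apply.
Duty = £25,264.38 × 0% = £0.00.
Total = £130,248.56 + £0.00 + £0.00 = £130,248.56.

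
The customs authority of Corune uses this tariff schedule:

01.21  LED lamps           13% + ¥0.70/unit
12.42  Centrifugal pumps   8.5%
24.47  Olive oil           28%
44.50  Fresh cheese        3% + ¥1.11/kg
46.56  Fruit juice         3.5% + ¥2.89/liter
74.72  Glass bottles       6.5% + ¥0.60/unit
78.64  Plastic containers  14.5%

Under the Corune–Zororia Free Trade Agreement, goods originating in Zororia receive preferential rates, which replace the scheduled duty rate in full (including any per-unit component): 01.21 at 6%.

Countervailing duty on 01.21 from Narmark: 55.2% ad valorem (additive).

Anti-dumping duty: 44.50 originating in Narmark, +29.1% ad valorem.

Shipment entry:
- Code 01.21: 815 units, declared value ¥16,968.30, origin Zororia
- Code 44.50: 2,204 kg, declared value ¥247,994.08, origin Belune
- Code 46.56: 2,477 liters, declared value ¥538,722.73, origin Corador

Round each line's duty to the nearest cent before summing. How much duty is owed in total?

¥36,918.19

Line 1 (01.21, Zororia, 815 units, ¥16,968.30):
Base rate for 01.21 is 13% + ¥0.70/unit.
Origin Zororia qualifies under the Corune–Zororia agreement and 01.21 is covered: preferential rate 6% applies instead.
The additional-duty order on 01.21 targets Narmark, not Zororia; it does not apply.
Duty = ¥16,968.30 × 6% = ¥1,018.10.
Line 2 (44.50, Belune, 2,204 kg, ¥247,994.08):
Base rate for 44.50 is 3% + ¥1.11/kg.
The additional-duty order on 44.50 targets Narmark, not Belune; it does not apply.
Duty = ¥247,994.08 × 3% + 2,204 × ¥1.11 = ¥9,886.26.
Line 3 (46.56, Corador, 2,477 liters, ¥538,722.73):
Base rate for 46.56 is 3.5% + ¥2.89/liter.
Duty = ¥538,722.73 × 3.5% + 2,477 × ¥2.89 = ¥26,013.83.
Total = ¥1,018.10 + ¥9,886.26 + ¥26,013.83 = ¥36,918.19.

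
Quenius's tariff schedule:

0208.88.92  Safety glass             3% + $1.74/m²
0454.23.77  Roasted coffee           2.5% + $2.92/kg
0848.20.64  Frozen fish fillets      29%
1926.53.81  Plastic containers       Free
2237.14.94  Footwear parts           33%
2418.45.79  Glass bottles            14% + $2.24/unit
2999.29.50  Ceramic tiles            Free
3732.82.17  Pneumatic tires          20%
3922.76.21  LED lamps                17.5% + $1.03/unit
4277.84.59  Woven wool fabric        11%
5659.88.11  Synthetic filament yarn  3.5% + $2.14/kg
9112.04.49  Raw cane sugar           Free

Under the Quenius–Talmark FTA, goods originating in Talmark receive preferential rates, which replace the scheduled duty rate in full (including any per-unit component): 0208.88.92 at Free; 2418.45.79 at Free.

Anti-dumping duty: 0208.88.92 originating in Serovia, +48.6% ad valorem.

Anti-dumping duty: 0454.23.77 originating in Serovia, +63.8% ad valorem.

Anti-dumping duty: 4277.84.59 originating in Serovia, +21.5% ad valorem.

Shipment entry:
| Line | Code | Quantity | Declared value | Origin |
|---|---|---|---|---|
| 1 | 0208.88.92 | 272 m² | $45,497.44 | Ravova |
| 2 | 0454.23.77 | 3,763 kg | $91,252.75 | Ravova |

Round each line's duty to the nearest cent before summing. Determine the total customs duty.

Line 1 (0208.88.92, Ravova, 272 m², $45,497.44):
Base rate for 0208.88.92 is 3% + $1.74/m².
0208.88.92 has an FTA preferential rate, but origin Ravova is not Talmark; base rate stands.
The additional-duty order on 0208.88.92 targets Serovia, not Ravova; it does not apply.
Duty = $45,497.44 × 3% + 272 × $1.74 = $1,838.20.
Line 2 (0454.23.77, Ravova, 3,763 kg, $91,252.75):
Base rate for 0454.23.77 is 2.5% + $2.92/kg.
The additional-duty order on 0454.23.77 targets Serovia, not Ravova; it does not apply.
Duty = $91,252.75 × 2.5% + 3,763 × $2.92 = $13,269.28.
Total = $1,838.20 + $13,269.28 = $15,107.48.

$15,107.48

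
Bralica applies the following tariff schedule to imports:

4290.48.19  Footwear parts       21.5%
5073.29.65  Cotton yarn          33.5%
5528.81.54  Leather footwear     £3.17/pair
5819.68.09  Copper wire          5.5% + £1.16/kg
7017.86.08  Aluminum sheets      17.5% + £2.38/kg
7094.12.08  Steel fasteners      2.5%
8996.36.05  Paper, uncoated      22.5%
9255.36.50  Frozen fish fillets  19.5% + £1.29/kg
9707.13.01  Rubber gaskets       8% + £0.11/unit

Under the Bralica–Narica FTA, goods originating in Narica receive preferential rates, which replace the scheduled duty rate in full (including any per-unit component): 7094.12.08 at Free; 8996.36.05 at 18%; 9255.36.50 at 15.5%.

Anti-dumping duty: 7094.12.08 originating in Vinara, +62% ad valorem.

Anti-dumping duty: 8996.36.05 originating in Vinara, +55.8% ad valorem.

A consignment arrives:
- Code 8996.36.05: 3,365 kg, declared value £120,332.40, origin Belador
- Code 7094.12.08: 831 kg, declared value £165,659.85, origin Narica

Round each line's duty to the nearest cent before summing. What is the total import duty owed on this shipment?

Line 1 (8996.36.05, Belador, 3,365 kg, £120,332.40):
Base rate for 8996.36.05 is 22.5%.
8996.36.05 has an FTA preferential rate, but origin Belador is not Narica; base rate stands.
The additional-duty order on 8996.36.05 targets Vinara, not Belador; it does not apply.
Duty = £120,332.40 × 22.5% = £27,074.79.
Line 2 (7094.12.08, Narica, 831 kg, £165,659.85):
Base rate for 7094.12.08 is 2.5%.
Origin Narica qualifies under the Bralica–Narica agreement and 7094.12.08 is covered: preferential rate Free applies instead.
The additional-duty order on 7094.12.08 targets Vinara, not Narica; it does not apply.
Duty = £165,659.85 × 0% = £0.00.
Total = £27,074.79 + £0.00 = £27,074.79.

£27,074.79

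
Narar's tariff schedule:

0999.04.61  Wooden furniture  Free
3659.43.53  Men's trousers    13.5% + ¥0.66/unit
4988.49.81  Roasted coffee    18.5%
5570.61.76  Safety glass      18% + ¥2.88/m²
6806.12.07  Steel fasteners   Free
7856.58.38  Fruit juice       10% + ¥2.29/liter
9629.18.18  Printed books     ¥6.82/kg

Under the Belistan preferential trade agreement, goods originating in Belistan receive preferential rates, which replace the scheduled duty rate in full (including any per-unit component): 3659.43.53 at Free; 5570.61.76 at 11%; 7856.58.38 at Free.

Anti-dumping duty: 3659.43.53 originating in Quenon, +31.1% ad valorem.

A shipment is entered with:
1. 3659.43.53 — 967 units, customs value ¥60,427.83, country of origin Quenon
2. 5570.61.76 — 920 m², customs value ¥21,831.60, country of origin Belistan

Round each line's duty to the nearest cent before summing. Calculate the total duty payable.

Line 1 (3659.43.53, Quenon, 967 units, ¥60,427.83):
Base rate for 3659.43.53 is 13.5% + ¥0.66/unit.
3659.43.53 has an FTA preferential rate, but origin Quenon is not Belistan; base rate stands.
Additional duty on 3659.43.53 from Quenon: +31.1%. Applied ad valorem rate: 13.5% + 31.1% = 44.6%.
Duty = ¥60,427.83 × 44.6% + 967 × ¥0.66 = ¥27,589.03.
Line 2 (5570.61.76, Belistan, 920 m², ¥21,831.60):
Base rate for 5570.61.76 is 18% + ¥2.88/m².
Origin Belistan qualifies under the Narar–Belistan agreement and 5570.61.76 is covered: preferential rate 11% applies instead.
Duty = ¥21,831.60 × 11% = ¥2,401.48.
Total = ¥27,589.03 + ¥2,401.48 = ¥29,990.51.

¥29,990.51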